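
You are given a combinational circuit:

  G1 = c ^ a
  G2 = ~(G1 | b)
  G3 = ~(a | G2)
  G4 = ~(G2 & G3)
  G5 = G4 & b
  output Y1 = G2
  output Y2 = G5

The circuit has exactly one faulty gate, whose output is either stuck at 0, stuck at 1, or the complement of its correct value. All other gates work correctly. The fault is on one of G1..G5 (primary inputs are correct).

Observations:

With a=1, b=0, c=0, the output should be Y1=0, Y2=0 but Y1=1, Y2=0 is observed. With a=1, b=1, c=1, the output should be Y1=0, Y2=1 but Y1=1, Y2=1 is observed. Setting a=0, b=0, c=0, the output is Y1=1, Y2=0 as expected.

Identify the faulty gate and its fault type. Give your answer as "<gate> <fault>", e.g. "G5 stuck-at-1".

G2 stuck-at-1

Fault-free values for test 1 (a=1, b=0, c=0): G1=1, G2=0, G3=0, G4=1, G5=0, giving Y1=0, Y2=0. Observed Y1=1, Y2=0.
Test 1: faults giving observed Y1=1, Y2=0 are {G1 stuck-at-0, G1 inverted output, G2 stuck-at-1, G2 inverted output}.
Test 2 (a=1, b=1, c=1): fault-free G1=0, G2=0, G3=0, G4=1, G5=1 → Y1=0, Y2=1; observed Y1=1, Y2=1. Eliminates G1 stuck-at-0, G1 inverted output.
Test 3 (a=0, b=0, c=0): fault-free G1=0, G2=1, G3=0, G4=1, G5=0 → Y1=1, Y2=0; observed Y1=1, Y2=0. Eliminates G2 inverted output.
Only G2 stuck-at-1 is consistent with every test.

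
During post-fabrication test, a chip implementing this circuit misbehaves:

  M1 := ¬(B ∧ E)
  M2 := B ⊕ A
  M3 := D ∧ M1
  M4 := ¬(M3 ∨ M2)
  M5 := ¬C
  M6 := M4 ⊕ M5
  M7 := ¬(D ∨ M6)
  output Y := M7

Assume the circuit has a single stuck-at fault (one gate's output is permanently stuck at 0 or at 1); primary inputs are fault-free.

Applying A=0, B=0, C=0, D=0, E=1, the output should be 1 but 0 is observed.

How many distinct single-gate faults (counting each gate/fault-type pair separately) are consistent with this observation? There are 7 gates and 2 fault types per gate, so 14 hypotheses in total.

6

Fault-free: M1=1, M2=0, M3=0, M4=1, M5=1, M6=0, M7=1 → 1. Observed 0.
  M1 stuck-at-0: output 1 ✗
  M1 stuck-at-1: output 1 ✗
  M2 stuck-at-0: output 1 ✗
  M2 stuck-at-1: output 0 ✓
  M3 stuck-at-0: output 1 ✗
  M3 stuck-at-1: output 0 ✓
  M4 stuck-at-0: output 0 ✓
  M4 stuck-at-1: output 1 ✗
  M5 stuck-at-0: output 0 ✓
  M5 stuck-at-1: output 1 ✗
  M6 stuck-at-0: output 1 ✗
  M6 stuck-at-1: output 0 ✓
  M7 stuck-at-0: output 0 ✓
  M7 stuck-at-1: output 1 ✗
Consistent faults: {M2 stuck-at-1, M3 stuck-at-1, M4 stuck-at-0, M5 stuck-at-0, M6 stuck-at-1, M7 stuck-at-0} — 6 in all.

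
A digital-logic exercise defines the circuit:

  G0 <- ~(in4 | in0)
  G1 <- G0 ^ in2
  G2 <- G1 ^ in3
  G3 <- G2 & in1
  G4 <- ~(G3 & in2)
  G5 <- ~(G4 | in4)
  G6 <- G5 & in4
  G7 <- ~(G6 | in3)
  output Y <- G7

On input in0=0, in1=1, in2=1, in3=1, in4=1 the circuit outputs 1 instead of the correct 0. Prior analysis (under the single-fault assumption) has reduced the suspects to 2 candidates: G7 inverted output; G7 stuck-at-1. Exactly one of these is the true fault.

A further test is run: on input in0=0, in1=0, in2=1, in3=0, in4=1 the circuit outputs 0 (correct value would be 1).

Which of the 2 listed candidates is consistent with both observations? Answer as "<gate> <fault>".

Evaluate each candidate on input in0=0, in1=0, in2=1, in3=0, in4=1:
  G7 inverted output: G0=0, G1=1, G2=1, G3=0, G4=1, G5=0, G6=0, G7=0 [inverted output] → 0 — matches
  G7 stuck-at-1: G0=0, G1=1, G2=1, G3=0, G4=1, G5=0, G6=0, G7=1 [stuck-at-1] → 1 — eliminated
Only G7 inverted output reproduces the observed 0.

G7 inverted output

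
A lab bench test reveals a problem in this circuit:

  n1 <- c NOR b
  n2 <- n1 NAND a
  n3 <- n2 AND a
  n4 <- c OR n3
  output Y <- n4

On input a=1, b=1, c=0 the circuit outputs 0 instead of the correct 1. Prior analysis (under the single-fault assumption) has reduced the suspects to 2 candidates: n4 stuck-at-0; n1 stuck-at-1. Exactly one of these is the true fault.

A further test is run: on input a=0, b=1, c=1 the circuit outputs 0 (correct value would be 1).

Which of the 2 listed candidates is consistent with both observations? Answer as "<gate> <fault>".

n4 stuck-at-0

Evaluate each candidate on input a=0, b=1, c=1:
  n4 stuck-at-0: n1=0, n2=1, n3=0, n4=0 [stuck-at-0] → 0 — matches
  n1 stuck-at-1: n1=1 [stuck-at-1], n2=1, n3=0, n4=1 → 1 — eliminated
Only n4 stuck-at-0 reproduces the observed 0.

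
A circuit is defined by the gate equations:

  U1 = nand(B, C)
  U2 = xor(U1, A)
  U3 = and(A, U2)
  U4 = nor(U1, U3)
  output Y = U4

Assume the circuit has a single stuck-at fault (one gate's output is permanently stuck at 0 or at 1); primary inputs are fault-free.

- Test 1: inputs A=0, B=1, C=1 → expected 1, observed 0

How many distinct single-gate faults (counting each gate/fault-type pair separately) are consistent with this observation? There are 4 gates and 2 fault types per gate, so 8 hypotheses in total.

Fault-free: U1=0, U2=0, U3=0, U4=1 → 1. Observed 0.
  U1 stuck-at-0: output 1 ✗
  U1 stuck-at-1: output 0 ✓
  U2 stuck-at-0: output 1 ✗
  U2 stuck-at-1: output 1 ✗
  U3 stuck-at-0: output 1 ✗
  U3 stuck-at-1: output 0 ✓
  U4 stuck-at-0: output 0 ✓
  U4 stuck-at-1: output 1 ✗
Consistent faults: {U1 stuck-at-1, U3 stuck-at-1, U4 stuck-at-0} — 3 in all.

3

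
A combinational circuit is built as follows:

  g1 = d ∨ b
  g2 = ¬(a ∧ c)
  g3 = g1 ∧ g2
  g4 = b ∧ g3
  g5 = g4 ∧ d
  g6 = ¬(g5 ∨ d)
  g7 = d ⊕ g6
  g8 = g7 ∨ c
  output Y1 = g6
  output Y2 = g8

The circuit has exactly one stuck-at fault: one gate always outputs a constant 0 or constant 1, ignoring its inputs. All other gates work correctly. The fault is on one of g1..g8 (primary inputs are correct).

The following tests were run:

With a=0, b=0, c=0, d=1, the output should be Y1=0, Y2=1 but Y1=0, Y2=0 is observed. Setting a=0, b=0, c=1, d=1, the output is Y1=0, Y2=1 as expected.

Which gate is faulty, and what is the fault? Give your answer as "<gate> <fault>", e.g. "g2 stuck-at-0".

g7 stuck-at-0

Fault-free values for test 1 (a=0, b=0, c=0, d=1): g1=1, g2=1, g3=1, g4=0, g5=0, g6=0, g7=1, g8=1, giving Y1=0, Y2=1. Observed Y1=0, Y2=0.
Test 1: faults giving observed Y1=0, Y2=0 are {g7 stuck-at-0, g8 stuck-at-0}.
Test 2 (a=0, b=0, c=1, d=1): fault-free g1=1, g2=1, g3=1, g4=0, g5=0, g6=0, g7=1, g8=1 → Y1=0, Y2=1; observed Y1=0, Y2=1. Eliminates g8 stuck-at-0.
Only g7 stuck-at-0 is consistent with every test.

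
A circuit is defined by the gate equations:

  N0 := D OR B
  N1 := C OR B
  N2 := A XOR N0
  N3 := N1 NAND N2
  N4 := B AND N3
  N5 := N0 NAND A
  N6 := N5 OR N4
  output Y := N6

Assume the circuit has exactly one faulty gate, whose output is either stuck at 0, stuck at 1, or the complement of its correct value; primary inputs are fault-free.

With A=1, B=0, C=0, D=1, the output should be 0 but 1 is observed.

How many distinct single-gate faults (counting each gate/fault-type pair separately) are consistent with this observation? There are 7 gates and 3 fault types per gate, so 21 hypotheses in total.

8

Fault-free: N0=1, N1=0, N2=0, N3=1, N4=0, N5=0, N6=0 → 0. Observed 1.
  N0: stuck-at-0, inverted output ✓; others ✗
  N1: none of the 3 fault types match ✗
  N2: none of the 3 fault types match ✗
  N3: none of the 3 fault types match ✗
  N4: stuck-at-1, inverted output ✓; others ✗
  N5: stuck-at-1, inverted output ✓; others ✗
  N6: stuck-at-1, inverted output ✓; others ✗
Consistent faults: {N0 stuck-at-0, N0 inverted output, N4 stuck-at-1, N4 inverted output, N5 stuck-at-1, N5 inverted output, N6 stuck-at-1, N6 inverted output} — 8 in all.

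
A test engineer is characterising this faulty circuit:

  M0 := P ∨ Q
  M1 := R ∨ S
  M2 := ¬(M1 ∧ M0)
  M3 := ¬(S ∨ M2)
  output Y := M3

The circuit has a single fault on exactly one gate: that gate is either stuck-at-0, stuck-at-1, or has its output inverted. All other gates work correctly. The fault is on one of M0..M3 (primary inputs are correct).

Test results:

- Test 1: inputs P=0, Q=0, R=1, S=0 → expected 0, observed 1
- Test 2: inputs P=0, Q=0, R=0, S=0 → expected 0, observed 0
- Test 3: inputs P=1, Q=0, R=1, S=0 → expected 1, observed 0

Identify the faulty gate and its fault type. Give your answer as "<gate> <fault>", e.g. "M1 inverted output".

M0 inverted output

Fault-free values for test 1 (P=0, Q=0, R=1, S=0): M0=0, M1=1, M2=1, M3=0, giving Y=0. Observed 1.
Test 1: faults giving observed 1 are {M0 stuck-at-1, M0 inverted output, M2 stuck-at-0, M2 inverted output, M3 stuck-at-1, M3 inverted output}.
Test 2 (P=0, Q=0, R=0, S=0): fault-free M0=0, M1=0, M2=1, M3=0 → 0; observed 0. Eliminates M2 stuck-at-0, M2 inverted output, M3 stuck-at-1, M3 inverted output.
Test 3 (P=1, Q=0, R=1, S=0): fault-free M0=1, M1=1, M2=0, M3=1 → 1; observed 0. Eliminates M0 stuck-at-1.
Only M0 inverted output is consistent with every test.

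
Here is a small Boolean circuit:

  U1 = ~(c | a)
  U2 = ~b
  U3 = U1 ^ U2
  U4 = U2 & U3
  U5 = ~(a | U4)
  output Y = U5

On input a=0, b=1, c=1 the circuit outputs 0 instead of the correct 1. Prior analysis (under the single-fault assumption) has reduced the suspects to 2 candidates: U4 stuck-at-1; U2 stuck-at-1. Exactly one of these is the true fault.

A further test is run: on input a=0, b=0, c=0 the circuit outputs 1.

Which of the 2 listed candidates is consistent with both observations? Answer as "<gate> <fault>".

U2 stuck-at-1

Evaluate each candidate on input a=0, b=0, c=0:
  U4 stuck-at-1: U1=1, U2=1, U3=0, U4=1 [stuck-at-1], U5=0 → 0 — eliminated
  U2 stuck-at-1: U1=1, U2=1 [stuck-at-1], U3=0, U4=0, U5=1 → 1 — matches
Only U2 stuck-at-1 reproduces the observed 1.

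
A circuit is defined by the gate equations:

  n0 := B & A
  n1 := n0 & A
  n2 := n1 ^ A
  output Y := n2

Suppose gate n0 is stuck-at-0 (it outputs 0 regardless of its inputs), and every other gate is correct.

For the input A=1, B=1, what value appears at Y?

1

Propagate with n0 forced: n0=0 [stuck-at-0], n1=0, n2=1.
So Y = 1. (Without the fault it would be 0.)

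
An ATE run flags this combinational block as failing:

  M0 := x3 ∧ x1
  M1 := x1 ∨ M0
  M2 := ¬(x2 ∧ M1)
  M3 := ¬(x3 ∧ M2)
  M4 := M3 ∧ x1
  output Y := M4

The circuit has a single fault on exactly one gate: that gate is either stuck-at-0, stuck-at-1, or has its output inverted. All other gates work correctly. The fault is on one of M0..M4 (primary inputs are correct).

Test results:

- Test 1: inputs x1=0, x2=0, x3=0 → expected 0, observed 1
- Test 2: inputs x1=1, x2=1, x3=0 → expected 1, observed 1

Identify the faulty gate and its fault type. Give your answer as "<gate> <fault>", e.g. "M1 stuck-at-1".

M4 stuck-at-1

Fault-free values for test 1 (x1=0, x2=0, x3=0): M0=0, M1=0, M2=1, M3=1, M4=0, giving Y=0. Observed 1.
Test 1: faults giving observed 1 are {M4 stuck-at-1, M4 inverted output}.
Test 2 (x1=1, x2=1, x3=0): fault-free M0=0, M1=1, M2=0, M3=1, M4=1 → 1; observed 1. Eliminates M4 inverted output.
Only M4 stuck-at-1 is consistent with every test.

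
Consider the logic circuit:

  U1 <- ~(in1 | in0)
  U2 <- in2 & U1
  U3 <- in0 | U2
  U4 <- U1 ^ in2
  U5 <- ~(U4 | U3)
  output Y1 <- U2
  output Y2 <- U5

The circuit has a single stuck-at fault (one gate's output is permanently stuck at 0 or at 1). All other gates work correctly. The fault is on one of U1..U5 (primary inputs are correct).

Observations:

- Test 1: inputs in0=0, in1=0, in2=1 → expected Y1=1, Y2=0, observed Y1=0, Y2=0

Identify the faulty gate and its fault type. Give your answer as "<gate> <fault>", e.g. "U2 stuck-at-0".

U1 stuck-at-0

Fault-free values for test 1 (in0=0, in1=0, in2=1): U1=1, U2=1, U3=1, U4=0, U5=0, giving Y1=1, Y2=0. Observed Y1=0, Y2=0.
Test 1: faults giving observed Y1=0, Y2=0 are {U1 stuck-at-0}.
Only U1 stuck-at-0 is consistent with every test.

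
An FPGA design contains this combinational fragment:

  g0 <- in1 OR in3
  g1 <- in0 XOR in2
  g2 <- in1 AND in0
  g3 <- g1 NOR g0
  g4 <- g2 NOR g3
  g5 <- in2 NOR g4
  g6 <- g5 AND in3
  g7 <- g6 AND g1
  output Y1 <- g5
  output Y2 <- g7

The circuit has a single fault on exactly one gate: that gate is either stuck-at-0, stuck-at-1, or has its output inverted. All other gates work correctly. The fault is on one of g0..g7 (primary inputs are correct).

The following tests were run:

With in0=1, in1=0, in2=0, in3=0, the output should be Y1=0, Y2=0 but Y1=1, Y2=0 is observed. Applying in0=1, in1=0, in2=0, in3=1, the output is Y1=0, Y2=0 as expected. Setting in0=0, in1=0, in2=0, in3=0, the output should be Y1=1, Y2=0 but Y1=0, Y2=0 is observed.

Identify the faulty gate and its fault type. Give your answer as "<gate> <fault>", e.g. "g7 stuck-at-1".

g1 inverted output

Fault-free values for test 1 (in0=1, in1=0, in2=0, in3=0): g0=0, g1=1, g2=0, g3=0, g4=1, g5=0, g6=0, g7=0, giving Y1=0, Y2=0. Observed Y1=1, Y2=0.
Test 1: faults giving observed Y1=1, Y2=0 are {g1 stuck-at-0, g1 inverted output, g2 stuck-at-1, g2 inverted output, g3 stuck-at-1, g3 inverted output, g4 stuck-at-0, g4 inverted output, g5 stuck-at-1, g5 inverted output}.
Test 2 (in0=1, in1=0, in2=0, in3=1): fault-free g0=1, g1=1, g2=0, g3=0, g4=1, g5=0, g6=0, g7=0 → Y1=0, Y2=0; observed Y1=0, Y2=0. Eliminates g2 stuck-at-1, g2 inverted output, g3 stuck-at-1, g3 inverted output, g4 stuck-at-0, g4 inverted output, g5 stuck-at-1, g5 inverted output.
Test 3 (in0=0, in1=0, in2=0, in3=0): fault-free g0=0, g1=0, g2=0, g3=1, g4=0, g5=1, g6=0, g7=0 → Y1=1, Y2=0; observed Y1=0, Y2=0. Eliminates g1 stuck-at-0.
Only g1 inverted output is consistent with every test.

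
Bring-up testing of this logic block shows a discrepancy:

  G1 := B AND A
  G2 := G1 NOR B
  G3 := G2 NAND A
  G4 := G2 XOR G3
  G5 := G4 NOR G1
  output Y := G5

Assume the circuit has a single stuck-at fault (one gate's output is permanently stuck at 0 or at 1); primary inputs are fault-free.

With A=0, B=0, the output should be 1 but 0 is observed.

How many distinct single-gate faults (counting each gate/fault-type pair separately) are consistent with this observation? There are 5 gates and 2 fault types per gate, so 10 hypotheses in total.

5

Fault-free: G1=0, G2=1, G3=1, G4=0, G5=1 → 1. Observed 0.
  G1 stuck-at-0: output 1 ✗
  G1 stuck-at-1: output 0 ✓
  G2 stuck-at-0: output 0 ✓
  G2 stuck-at-1: output 1 ✗
  G3 stuck-at-0: output 0 ✓
  G3 stuck-at-1: output 1 ✗
  G4 stuck-at-0: output 1 ✗
  G4 stuck-at-1: output 0 ✓
  G5 stuck-at-0: output 0 ✓
  G5 stuck-at-1: output 1 ✗
Consistent faults: {G1 stuck-at-1, G2 stuck-at-0, G3 stuck-at-0, G4 stuck-at-1, G5 stuck-at-0} — 5 in all.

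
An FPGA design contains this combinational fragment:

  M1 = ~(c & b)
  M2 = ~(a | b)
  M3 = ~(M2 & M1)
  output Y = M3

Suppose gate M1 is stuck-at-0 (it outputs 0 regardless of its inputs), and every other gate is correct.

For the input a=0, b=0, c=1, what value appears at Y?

1

Propagate with M1 forced: M1=0 [stuck-at-0], M2=1, M3=1.
So Y = 1. (Without the fault it would be 0.)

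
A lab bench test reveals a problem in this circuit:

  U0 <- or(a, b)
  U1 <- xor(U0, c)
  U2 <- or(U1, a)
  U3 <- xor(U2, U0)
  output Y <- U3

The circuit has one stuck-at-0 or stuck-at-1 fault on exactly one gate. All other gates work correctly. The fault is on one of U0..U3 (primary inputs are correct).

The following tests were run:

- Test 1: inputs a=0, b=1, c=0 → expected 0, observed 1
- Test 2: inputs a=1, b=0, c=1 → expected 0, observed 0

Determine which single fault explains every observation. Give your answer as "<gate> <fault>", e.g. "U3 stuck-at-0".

U1 stuck-at-0

Fault-free values for test 1 (a=0, b=1, c=0): U0=1, U1=1, U2=1, U3=0, giving Y=0. Observed 1.
Test 1: faults giving observed 1 are {U1 stuck-at-0, U2 stuck-at-0, U3 stuck-at-1}.
Test 2 (a=1, b=0, c=1): fault-free U0=1, U1=0, U2=1, U3=0 → 0; observed 0. Eliminates U2 stuck-at-0, U3 stuck-at-1.
Only U1 stuck-at-0 is consistent with every test.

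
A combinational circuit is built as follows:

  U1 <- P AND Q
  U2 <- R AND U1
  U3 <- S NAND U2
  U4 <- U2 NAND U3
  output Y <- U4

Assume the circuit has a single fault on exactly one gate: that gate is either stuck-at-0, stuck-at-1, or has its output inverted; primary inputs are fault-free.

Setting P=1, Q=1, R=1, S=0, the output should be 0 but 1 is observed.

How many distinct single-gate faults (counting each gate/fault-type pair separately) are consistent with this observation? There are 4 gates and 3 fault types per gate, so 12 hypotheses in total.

8

Fault-free: U1=1, U2=1, U3=1, U4=0 → 0. Observed 1.
  U1 stuck-at-0: output 1 ✓
  U1 stuck-at-1: output 0 ✗
  U1 inverted output: output 1 ✓
  U2 stuck-at-0: output 1 ✓
  U2 stuck-at-1: output 0 ✗
  U2 inverted output: output 1 ✓
  U3 stuck-at-0: output 1 ✓
  U3 stuck-at-1: output 0 ✗
  U3 inverted output: output 1 ✓
  U4 stuck-at-0: output 0 ✗
  U4 stuck-at-1: output 1 ✓
  U4 inverted output: output 1 ✓
Consistent faults: {U1 stuck-at-0, U1 inverted output, U2 stuck-at-0, U2 inverted output, U3 stuck-at-0, U3 inverted output, U4 stuck-at-1, U4 inverted output} — 8 in all.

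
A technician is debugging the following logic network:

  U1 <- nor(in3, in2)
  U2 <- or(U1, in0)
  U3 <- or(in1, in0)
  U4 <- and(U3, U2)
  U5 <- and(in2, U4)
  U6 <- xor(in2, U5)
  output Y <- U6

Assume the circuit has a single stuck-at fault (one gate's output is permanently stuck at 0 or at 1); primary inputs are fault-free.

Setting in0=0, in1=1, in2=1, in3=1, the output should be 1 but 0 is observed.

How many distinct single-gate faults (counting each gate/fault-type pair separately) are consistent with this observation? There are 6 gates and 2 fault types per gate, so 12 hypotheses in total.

Fault-free: U1=0, U2=0, U3=1, U4=0, U5=0, U6=1 → 1. Observed 0.
  U1 stuck-at-0: output 1 ✗
  U1 stuck-at-1: output 0 ✓
  U2 stuck-at-0: output 1 ✗
  U2 stuck-at-1: output 0 ✓
  U3 stuck-at-0: output 1 ✗
  U3 stuck-at-1: output 1 ✗
  U4 stuck-at-0: output 1 ✗
  U4 stuck-at-1: output 0 ✓
  U5 stuck-at-0: output 1 ✗
  U5 stuck-at-1: output 0 ✓
  U6 stuck-at-0: output 0 ✓
  U6 stuck-at-1: output 1 ✗
Consistent faults: {U1 stuck-at-1, U2 stuck-at-1, U4 stuck-at-1, U5 stuck-at-1, U6 stuck-at-0} — 5 in all.

5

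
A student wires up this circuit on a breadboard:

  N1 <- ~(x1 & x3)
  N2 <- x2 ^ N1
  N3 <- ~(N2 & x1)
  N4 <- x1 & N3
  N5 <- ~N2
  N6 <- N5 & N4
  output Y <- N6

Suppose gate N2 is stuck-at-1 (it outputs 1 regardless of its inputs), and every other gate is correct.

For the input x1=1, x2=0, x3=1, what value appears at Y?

0

Propagate with N2 forced: N1=0, N2=1 [stuck-at-1], N3=0, N4=0, N5=0, N6=0.
So Y = 0. (Without the fault it would be 1.)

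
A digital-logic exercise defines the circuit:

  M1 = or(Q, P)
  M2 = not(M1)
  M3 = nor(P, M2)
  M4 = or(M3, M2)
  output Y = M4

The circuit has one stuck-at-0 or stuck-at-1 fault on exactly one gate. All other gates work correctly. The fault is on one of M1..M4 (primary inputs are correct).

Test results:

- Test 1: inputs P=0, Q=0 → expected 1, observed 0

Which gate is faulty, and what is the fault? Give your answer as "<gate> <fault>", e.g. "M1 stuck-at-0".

Fault-free values for test 1 (P=0, Q=0): M1=0, M2=1, M3=0, M4=1, giving Y=1. Observed 0.
Test 1: faults giving observed 0 are {M4 stuck-at-0}.
Only M4 stuck-at-0 is consistent with every test.

M4 stuck-at-0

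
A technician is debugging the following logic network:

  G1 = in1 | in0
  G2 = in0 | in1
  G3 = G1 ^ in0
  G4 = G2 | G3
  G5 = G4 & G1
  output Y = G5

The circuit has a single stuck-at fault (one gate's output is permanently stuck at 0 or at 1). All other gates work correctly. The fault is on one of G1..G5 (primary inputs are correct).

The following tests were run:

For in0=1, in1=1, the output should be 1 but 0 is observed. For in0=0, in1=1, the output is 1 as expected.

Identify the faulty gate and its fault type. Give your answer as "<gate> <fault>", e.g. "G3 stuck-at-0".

Fault-free values for test 1 (in0=1, in1=1): G1=1, G2=1, G3=0, G4=1, G5=1, giving Y=1. Observed 0.
Test 1: faults giving observed 0 are {G1 stuck-at-0, G2 stuck-at-0, G4 stuck-at-0, G5 stuck-at-0}.
Test 2 (in0=0, in1=1): fault-free G1=1, G2=1, G3=1, G4=1, G5=1 → 1; observed 1. Eliminates G1 stuck-at-0, G4 stuck-at-0, G5 stuck-at-0.
Only G2 stuck-at-0 is consistent with every test.

G2 stuck-at-0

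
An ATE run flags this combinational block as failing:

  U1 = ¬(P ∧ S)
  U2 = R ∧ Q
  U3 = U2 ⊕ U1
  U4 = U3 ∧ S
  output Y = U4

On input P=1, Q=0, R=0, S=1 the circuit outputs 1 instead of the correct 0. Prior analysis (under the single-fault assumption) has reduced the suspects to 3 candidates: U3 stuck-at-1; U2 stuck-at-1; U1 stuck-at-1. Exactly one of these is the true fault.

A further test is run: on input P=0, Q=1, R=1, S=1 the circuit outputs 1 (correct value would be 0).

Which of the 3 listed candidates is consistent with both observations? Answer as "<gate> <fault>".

Evaluate each candidate on input P=0, Q=1, R=1, S=1:
  U3 stuck-at-1: U1=1, U2=1, U3=1 [stuck-at-1], U4=1 → 1 — matches
  U2 stuck-at-1: U1=1, U2=1 [stuck-at-1], U3=0, U4=0 → 0 — eliminated
  U1 stuck-at-1: U1=1 [stuck-at-1], U2=1, U3=0, U4=0 → 0 — eliminated
Only U3 stuck-at-1 reproduces the observed 1.

U3 stuck-at-1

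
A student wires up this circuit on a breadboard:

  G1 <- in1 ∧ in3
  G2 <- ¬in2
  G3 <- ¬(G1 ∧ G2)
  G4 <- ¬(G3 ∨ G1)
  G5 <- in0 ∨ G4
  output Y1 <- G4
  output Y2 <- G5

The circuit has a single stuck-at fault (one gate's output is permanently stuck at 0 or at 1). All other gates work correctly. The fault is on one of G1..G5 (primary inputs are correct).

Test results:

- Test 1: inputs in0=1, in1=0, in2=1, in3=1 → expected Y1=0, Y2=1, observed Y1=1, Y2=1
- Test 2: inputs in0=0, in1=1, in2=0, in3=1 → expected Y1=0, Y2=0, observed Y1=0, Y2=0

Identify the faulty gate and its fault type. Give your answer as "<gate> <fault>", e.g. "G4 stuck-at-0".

G3 stuck-at-0

Fault-free values for test 1 (in0=1, in1=0, in2=1, in3=1): G1=0, G2=0, G3=1, G4=0, G5=1, giving Y1=0, Y2=1. Observed Y1=1, Y2=1.
Test 1: faults giving observed Y1=1, Y2=1 are {G3 stuck-at-0, G4 stuck-at-1}.
Test 2 (in0=0, in1=1, in2=0, in3=1): fault-free G1=1, G2=1, G3=0, G4=0, G5=0 → Y1=0, Y2=0; observed Y1=0, Y2=0. Eliminates G4 stuck-at-1.
Only G3 stuck-at-0 is consistent with every test.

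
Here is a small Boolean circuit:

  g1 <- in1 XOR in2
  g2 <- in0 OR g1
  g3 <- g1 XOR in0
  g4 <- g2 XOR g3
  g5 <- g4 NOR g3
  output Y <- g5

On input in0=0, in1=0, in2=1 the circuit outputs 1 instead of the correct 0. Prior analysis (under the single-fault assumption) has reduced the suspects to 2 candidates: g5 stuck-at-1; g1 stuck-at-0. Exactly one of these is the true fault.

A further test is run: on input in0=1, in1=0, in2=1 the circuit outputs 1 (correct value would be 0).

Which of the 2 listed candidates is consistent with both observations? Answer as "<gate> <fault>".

g5 stuck-at-1

Evaluate each candidate on input in0=1, in1=0, in2=1:
  g5 stuck-at-1: g1=1, g2=1, g3=0, g4=1, g5=1 [stuck-at-1] → 1 — matches
  g1 stuck-at-0: g1=0 [stuck-at-0], g2=1, g3=1, g4=0, g5=0 → 0 — eliminated
Only g5 stuck-at-1 reproduces the observed 1.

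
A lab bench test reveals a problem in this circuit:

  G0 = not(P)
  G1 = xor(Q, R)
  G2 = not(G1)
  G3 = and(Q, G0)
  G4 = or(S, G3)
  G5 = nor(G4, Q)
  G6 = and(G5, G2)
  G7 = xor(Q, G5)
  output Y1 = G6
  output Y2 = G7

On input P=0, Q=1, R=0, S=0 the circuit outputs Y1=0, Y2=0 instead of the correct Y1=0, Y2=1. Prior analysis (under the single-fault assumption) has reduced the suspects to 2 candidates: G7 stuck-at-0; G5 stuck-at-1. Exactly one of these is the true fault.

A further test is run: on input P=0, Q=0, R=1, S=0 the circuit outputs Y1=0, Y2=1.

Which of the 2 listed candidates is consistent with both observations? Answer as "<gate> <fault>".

G5 stuck-at-1

Evaluate each candidate on input P=0, Q=0, R=1, S=0:
  G7 stuck-at-0: G0=1, G1=1, G2=0, G3=0, G4=0, G5=1, G6=0, G7=0 [stuck-at-0] → Y1=0, Y2=0 — eliminated
  G5 stuck-at-1: G0=1, G1=1, G2=0, G3=0, G4=0, G5=1 [stuck-at-1], G6=0, G7=1 → Y1=0, Y2=1 — matches
Only G5 stuck-at-1 reproduces the observed Y1=0, Y2=1.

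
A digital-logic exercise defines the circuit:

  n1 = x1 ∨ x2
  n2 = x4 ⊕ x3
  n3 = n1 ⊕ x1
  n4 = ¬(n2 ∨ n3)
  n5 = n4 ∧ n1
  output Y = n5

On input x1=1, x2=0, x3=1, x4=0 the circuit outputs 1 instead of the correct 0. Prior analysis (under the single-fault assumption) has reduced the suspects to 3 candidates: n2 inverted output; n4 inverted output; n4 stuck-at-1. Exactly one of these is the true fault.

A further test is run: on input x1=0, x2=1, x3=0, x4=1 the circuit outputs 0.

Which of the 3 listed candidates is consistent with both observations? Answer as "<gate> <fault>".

n2 inverted output

Evaluate each candidate on input x1=0, x2=1, x3=0, x4=1:
  n2 inverted output: n1=1, n2=0 [inverted output], n3=1, n4=0, n5=0 → 0 — matches
  n4 inverted output: n1=1, n2=1, n3=1, n4=1 [inverted output], n5=1 → 1 — eliminated
  n4 stuck-at-1: n1=1, n2=1, n3=1, n4=1 [stuck-at-1], n5=1 → 1 — eliminated
Only n2 inverted output reproduces the observed 0.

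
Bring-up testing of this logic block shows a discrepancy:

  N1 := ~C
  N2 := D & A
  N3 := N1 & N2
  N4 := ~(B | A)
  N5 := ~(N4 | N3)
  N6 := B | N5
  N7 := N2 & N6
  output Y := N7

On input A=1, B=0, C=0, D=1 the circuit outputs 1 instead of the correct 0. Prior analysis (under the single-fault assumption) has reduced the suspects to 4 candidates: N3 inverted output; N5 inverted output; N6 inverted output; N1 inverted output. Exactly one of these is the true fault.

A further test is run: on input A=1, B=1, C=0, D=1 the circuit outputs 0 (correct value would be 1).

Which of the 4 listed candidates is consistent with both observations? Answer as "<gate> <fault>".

Evaluate each candidate on input A=1, B=1, C=0, D=1:
  N3 inverted output: N1=1, N2=1, N3=0 [inverted output], N4=0, N5=1, N6=1, N7=1 → 1 — eliminated
  N5 inverted output: N1=1, N2=1, N3=1, N4=0, N5=1 [inverted output], N6=1, N7=1 → 1 — eliminated
  N6 inverted output: N1=1, N2=1, N3=1, N4=0, N5=0, N6=0 [inverted output], N7=0 → 0 — matches
  N1 inverted output: N1=0 [inverted output], N2=1, N3=0, N4=0, N5=1, N6=1, N7=1 → 1 — eliminated
Only N6 inverted output reproduces the observed 0.

N6 inverted output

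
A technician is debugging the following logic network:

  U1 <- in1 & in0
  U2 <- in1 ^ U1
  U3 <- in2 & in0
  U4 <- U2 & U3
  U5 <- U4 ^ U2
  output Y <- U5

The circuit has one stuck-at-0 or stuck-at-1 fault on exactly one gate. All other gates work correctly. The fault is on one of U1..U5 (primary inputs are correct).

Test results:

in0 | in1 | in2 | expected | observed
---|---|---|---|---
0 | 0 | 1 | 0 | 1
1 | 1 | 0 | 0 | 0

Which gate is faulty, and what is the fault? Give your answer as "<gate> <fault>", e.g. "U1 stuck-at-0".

U1 stuck-at-1

Fault-free values for test 1 (in0=0, in1=0, in2=1): U1=0, U2=0, U3=0, U4=0, U5=0, giving Y=0. Observed 1.
Test 1: faults giving observed 1 are {U1 stuck-at-1, U2 stuck-at-1, U4 stuck-at-1, U5 stuck-at-1}.
Test 2 (in0=1, in1=1, in2=0): fault-free U1=1, U2=0, U3=0, U4=0, U5=0 → 0; observed 0. Eliminates U2 stuck-at-1, U4 stuck-at-1, U5 stuck-at-1.
Only U1 stuck-at-1 is consistent with every test.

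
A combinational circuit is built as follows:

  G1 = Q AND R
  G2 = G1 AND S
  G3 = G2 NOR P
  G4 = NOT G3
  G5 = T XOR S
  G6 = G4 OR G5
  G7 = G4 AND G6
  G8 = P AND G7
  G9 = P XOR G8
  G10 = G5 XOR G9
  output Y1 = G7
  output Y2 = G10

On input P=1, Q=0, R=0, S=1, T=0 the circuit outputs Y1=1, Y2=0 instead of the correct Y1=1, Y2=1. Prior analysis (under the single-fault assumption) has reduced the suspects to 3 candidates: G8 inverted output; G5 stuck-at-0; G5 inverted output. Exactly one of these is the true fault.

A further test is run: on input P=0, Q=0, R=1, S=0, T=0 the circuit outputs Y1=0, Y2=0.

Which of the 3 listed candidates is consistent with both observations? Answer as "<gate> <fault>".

G5 stuck-at-0

Evaluate each candidate on input P=0, Q=0, R=1, S=0, T=0:
  G8 inverted output: G1=0, G2=0, G3=1, G4=0, G5=0, G6=0, G7=0, G8=1 [inverted output], G9=1, G10=1 → Y1=0, Y2=1 — eliminated
  G5 stuck-at-0: G1=0, G2=0, G3=1, G4=0, G5=0 [stuck-at-0], G6=0, G7=0, G8=0, G9=0, G10=0 → Y1=0, Y2=0 — matches
  G5 inverted output: G1=0, G2=0, G3=1, G4=0, G5=1 [inverted output], G6=1, G7=0, G8=0, G9=0, G10=1 → Y1=0, Y2=1 — eliminated
Only G5 stuck-at-0 reproduces the observed Y1=0, Y2=0.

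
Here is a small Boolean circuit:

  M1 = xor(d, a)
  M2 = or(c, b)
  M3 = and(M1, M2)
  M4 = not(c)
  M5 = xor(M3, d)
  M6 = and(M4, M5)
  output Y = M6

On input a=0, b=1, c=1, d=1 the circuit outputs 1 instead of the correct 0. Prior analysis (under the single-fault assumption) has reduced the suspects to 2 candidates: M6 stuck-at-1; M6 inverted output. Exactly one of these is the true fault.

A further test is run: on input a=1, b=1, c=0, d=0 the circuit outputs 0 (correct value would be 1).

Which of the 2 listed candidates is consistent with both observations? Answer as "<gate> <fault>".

M6 inverted output

Evaluate each candidate on input a=1, b=1, c=0, d=0:
  M6 stuck-at-1: M1=1, M2=1, M3=1, M4=1, M5=1, M6=1 [stuck-at-1] → 1 — eliminated
  M6 inverted output: M1=1, M2=1, M3=1, M4=1, M5=1, M6=0 [inverted output] → 0 — matches
Only M6 inverted output reproduces the observed 0.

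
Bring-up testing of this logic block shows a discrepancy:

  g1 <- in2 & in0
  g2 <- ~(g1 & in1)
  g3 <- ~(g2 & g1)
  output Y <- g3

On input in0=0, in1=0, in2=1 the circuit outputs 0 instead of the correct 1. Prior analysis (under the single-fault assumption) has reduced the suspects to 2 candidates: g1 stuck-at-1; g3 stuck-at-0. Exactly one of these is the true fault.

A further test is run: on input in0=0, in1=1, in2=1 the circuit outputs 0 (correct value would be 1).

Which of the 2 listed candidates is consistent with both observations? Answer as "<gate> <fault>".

g3 stuck-at-0

Evaluate each candidate on input in0=0, in1=1, in2=1:
  g1 stuck-at-1: g1=1 [stuck-at-1], g2=0, g3=1 → 1 — eliminated
  g3 stuck-at-0: g1=0, g2=1, g3=0 [stuck-at-0] → 0 — matches
Only g3 stuck-at-0 reproduces the observed 0.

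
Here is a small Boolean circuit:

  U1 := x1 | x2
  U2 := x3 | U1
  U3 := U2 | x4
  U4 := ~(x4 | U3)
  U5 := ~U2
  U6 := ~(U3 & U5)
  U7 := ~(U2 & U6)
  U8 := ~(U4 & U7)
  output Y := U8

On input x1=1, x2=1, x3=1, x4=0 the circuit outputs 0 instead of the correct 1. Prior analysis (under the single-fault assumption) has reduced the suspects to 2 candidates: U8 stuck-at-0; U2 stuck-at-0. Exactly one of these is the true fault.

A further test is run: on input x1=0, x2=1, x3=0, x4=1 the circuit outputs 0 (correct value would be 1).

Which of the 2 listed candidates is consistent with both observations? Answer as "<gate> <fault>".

U8 stuck-at-0

Evaluate each candidate on input x1=0, x2=1, x3=0, x4=1:
  U8 stuck-at-0: U1=1, U2=1, U3=1, U4=0, U5=0, U6=1, U7=0, U8=0 [stuck-at-0] → 0 — matches
  U2 stuck-at-0: U1=1, U2=0 [stuck-at-0], U3=1, U4=0, U5=1, U6=0, U7=1, U8=1 → 1 — eliminated
Only U8 stuck-at-0 reproduces the observed 0.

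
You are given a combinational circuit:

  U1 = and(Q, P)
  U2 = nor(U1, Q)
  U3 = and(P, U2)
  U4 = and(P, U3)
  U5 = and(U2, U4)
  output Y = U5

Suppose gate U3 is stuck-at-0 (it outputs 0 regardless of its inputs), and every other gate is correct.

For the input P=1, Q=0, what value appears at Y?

0

Propagate with U3 forced: U1=0, U2=1, U3=0 [stuck-at-0], U4=0, U5=0.
So Y = 0. (Without the fault it would be 1.)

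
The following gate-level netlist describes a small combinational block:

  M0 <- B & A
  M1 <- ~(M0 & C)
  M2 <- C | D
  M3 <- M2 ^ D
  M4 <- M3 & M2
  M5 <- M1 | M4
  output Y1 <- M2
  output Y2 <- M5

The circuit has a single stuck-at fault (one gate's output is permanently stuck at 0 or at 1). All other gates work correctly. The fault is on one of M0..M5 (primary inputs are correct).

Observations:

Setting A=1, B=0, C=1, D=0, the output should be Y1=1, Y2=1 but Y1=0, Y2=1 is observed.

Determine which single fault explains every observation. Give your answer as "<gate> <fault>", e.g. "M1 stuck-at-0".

Fault-free values for test 1 (A=1, B=0, C=1, D=0): M0=0, M1=1, M2=1, M3=1, M4=1, M5=1, giving Y1=1, Y2=1. Observed Y1=0, Y2=1.
Test 1: faults giving observed Y1=0, Y2=1 are {M2 stuck-at-0}.
Only M2 stuck-at-0 is consistent with every test.

M2 stuck-at-0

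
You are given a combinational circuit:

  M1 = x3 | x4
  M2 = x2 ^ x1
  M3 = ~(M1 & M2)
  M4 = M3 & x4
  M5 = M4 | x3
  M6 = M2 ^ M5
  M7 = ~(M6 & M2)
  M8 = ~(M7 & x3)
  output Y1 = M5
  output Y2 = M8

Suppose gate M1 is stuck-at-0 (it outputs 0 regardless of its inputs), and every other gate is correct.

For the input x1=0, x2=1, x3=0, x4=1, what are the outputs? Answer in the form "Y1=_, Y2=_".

Y1=1, Y2=1

Propagate with M1 forced: M1=0 [stuck-at-0], M2=1, M3=1, M4=1, M5=1, M6=0, M7=1, M8=1.
So the outputs are Y1=1, Y2=1. (Without the fault they would be Y1=0, Y2=1.)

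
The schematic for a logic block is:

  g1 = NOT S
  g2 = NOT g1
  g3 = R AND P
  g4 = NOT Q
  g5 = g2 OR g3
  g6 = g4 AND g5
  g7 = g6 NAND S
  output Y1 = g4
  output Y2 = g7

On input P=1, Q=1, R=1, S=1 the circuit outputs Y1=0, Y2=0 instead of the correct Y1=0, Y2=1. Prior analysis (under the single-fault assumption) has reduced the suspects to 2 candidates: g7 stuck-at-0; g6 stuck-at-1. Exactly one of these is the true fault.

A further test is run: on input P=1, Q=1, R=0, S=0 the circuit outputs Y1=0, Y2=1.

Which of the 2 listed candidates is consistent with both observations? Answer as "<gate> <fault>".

g6 stuck-at-1

Evaluate each candidate on input P=1, Q=1, R=0, S=0:
  g7 stuck-at-0: g1=1, g2=0, g3=0, g4=0, g5=0, g6=0, g7=0 [stuck-at-0] → Y1=0, Y2=0 — eliminated
  g6 stuck-at-1: g1=1, g2=0, g3=0, g4=0, g5=0, g6=1 [stuck-at-1], g7=1 → Y1=0, Y2=1 — matches
Only g6 stuck-at-1 reproduces the observed Y1=0, Y2=1.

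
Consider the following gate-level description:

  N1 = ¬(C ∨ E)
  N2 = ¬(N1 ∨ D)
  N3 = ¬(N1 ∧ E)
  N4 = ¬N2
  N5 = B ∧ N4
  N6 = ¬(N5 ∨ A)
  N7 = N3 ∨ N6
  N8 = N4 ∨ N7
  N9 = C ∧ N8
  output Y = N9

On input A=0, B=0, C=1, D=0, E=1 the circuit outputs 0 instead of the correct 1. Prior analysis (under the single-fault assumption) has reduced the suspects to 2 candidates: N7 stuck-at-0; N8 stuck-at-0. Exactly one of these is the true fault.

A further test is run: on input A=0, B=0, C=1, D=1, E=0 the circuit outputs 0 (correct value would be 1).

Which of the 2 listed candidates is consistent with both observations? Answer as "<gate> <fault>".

N8 stuck-at-0

Evaluate each candidate on input A=0, B=0, C=1, D=1, E=0:
  N7 stuck-at-0: N1=0, N2=0, N3=1, N4=1, N5=0, N6=1, N7=0 [stuck-at-0], N8=1, N9=1 → 1 — eliminated
  N8 stuck-at-0: N1=0, N2=0, N3=1, N4=1, N5=0, N6=1, N7=1, N8=0 [stuck-at-0], N9=0 → 0 — matches
Only N8 stuck-at-0 reproduces the observed 0.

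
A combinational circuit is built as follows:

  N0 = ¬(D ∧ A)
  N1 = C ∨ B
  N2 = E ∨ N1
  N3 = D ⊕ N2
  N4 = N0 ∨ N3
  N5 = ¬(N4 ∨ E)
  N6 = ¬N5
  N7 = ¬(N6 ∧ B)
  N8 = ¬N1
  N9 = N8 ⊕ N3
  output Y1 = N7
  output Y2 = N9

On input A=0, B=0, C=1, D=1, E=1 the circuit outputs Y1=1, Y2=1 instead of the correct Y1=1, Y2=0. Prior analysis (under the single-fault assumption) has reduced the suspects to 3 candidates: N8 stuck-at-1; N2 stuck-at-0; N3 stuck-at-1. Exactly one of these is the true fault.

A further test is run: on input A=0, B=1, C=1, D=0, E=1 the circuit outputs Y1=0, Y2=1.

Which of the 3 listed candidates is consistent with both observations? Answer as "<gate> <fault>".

Evaluate each candidate on input A=0, B=1, C=1, D=0, E=1:
  N8 stuck-at-1: N0=1, N1=1, N2=1, N3=1, N4=1, N5=0, N6=1, N7=0, N8=1 [stuck-at-1], N9=0 → Y1=0, Y2=0 — eliminated
  N2 stuck-at-0: N0=1, N1=1, N2=0 [stuck-at-0], N3=0, N4=1, N5=0, N6=1, N7=0, N8=0, N9=0 → Y1=0, Y2=0 — eliminated
  N3 stuck-at-1: N0=1, N1=1, N2=1, N3=1 [stuck-at-1], N4=1, N5=0, N6=1, N7=0, N8=0, N9=1 → Y1=0, Y2=1 — matches
Only N3 stuck-at-1 reproduces the observed Y1=0, Y2=1.

N3 stuck-at-1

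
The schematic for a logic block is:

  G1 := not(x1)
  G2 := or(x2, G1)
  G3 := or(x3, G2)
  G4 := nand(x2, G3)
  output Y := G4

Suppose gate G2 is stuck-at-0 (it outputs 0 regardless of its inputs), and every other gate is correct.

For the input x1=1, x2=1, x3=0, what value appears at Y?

1

Propagate with G2 forced: G1=0, G2=0 [stuck-at-0], G3=0, G4=1.
So Y = 1. (Without the fault it would be 0.)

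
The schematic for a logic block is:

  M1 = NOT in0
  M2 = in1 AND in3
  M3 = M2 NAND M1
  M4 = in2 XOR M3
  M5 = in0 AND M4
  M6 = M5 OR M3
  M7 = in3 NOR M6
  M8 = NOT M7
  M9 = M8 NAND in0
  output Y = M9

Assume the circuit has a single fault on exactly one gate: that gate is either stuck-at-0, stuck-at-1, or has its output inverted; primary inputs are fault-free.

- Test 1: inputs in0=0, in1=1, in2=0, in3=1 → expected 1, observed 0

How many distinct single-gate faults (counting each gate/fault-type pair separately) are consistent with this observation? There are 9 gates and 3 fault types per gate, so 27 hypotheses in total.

Fault-free: M1=1, M2=1, M3=0, M4=0, M5=0, M6=0, M7=0, M8=1, M9=1 → 1. Observed 0.
  M1: none of the 3 fault types match ✗
  M2: none of the 3 fault types match ✗
  M3: none of the 3 fault types match ✗
  M4: none of the 3 fault types match ✗
  M5: none of the 3 fault types match ✗
  M6: none of the 3 fault types match ✗
  M7: none of the 3 fault types match ✗
  M8: none of the 3 fault types match ✗
  M9: stuck-at-0, inverted output ✓; others ✗
Consistent faults: {M9 stuck-at-0, M9 inverted output} — 2 in all.

2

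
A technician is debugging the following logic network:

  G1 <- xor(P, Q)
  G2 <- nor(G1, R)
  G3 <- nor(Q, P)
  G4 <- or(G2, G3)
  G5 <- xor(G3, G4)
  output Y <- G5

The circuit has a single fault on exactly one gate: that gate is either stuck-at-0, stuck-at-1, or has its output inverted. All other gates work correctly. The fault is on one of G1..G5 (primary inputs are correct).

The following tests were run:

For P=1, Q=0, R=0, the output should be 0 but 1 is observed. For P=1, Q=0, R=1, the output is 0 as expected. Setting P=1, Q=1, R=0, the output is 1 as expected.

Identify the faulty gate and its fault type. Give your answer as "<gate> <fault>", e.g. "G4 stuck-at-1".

G1 stuck-at-0

Fault-free values for test 1 (P=1, Q=0, R=0): G1=1, G2=0, G3=0, G4=0, G5=0, giving Y=0. Observed 1.
Test 1: faults giving observed 1 are {G1 stuck-at-0, G1 inverted output, G2 stuck-at-1, G2 inverted output, G4 stuck-at-1, G4 inverted output, G5 stuck-at-1, G5 inverted output}.
Test 2 (P=1, Q=0, R=1): fault-free G1=1, G2=0, G3=0, G4=0, G5=0 → 0; observed 0. Eliminates G2 stuck-at-1, G2 inverted output, G4 stuck-at-1, G4 inverted output, G5 stuck-at-1, G5 inverted output.
Test 3 (P=1, Q=1, R=0): fault-free G1=0, G2=1, G3=0, G4=1, G5=1 → 1; observed 1. Eliminates G1 inverted output.
Only G1 stuck-at-0 is consistent with every test.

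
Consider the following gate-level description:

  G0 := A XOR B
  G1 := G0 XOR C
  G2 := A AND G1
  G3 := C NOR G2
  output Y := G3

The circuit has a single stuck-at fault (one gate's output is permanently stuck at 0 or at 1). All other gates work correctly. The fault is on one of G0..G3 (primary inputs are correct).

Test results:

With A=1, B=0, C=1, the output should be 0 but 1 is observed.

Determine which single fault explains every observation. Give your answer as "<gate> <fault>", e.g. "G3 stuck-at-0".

Fault-free values for test 1 (A=1, B=0, C=1): G0=1, G1=0, G2=0, G3=0, giving Y=0. Observed 1.
Test 1: faults giving observed 1 are {G3 stuck-at-1}.
Only G3 stuck-at-1 is consistent with every test.

G3 stuck-at-1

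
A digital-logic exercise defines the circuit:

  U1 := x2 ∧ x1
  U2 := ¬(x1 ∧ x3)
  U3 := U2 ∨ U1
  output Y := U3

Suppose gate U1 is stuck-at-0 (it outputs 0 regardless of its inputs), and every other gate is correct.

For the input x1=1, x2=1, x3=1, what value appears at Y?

0

Propagate with U1 forced: U1=0 [stuck-at-0], U2=0, U3=0.
So Y = 0. (Without the fault it would be 1.)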